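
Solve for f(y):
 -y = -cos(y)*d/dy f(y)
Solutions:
 f(y) = C1 + Integral(y/cos(y), y)


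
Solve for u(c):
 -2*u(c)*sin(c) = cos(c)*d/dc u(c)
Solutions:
 u(c) = C1*cos(c)^2


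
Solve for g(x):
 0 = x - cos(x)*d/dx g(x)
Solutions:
 g(x) = C1 + Integral(x/cos(x), x)


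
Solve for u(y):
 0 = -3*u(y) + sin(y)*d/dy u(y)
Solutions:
 u(y) = C1*(cos(y) - 1)^(3/2)/(cos(y) + 1)^(3/2)


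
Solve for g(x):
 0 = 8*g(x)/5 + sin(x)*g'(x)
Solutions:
 g(x) = C1*(cos(x) + 1)^(4/5)/(cos(x) - 1)^(4/5)


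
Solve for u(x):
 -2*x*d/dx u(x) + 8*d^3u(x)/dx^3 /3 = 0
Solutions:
 u(x) = C1 + Integral(C2*airyai(6^(1/3)*x/2) + C3*airybi(6^(1/3)*x/2), x)


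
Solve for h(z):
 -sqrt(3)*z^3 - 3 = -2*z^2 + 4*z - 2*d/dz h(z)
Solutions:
 h(z) = C1 + sqrt(3)*z^4/8 - z^3/3 + z^2 + 3*z/2


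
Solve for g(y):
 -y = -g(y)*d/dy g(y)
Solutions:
 g(y) = -sqrt(C1 + y^2)
 g(y) = sqrt(C1 + y^2)


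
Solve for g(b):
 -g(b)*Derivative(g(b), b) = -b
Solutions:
 g(b) = -sqrt(C1 + b^2)
 g(b) = sqrt(C1 + b^2)


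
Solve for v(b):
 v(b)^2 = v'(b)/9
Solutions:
 v(b) = -1/(C1 + 9*b)


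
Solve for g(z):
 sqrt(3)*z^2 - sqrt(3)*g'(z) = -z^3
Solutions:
 g(z) = C1 + sqrt(3)*z^4/12 + z^3/3


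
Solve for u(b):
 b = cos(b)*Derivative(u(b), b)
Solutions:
 u(b) = C1 + Integral(b/cos(b), b)


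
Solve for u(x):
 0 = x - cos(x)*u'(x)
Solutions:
 u(x) = C1 + Integral(x/cos(x), x)


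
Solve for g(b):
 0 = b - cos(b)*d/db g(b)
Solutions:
 g(b) = C1 + Integral(b/cos(b), b)


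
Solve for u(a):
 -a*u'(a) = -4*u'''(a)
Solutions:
 u(a) = C1 + Integral(C2*airyai(2^(1/3)*a/2) + C3*airybi(2^(1/3)*a/2), a)


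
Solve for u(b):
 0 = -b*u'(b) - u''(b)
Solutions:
 u(b) = C1 + C2*erf(sqrt(2)*b/2)


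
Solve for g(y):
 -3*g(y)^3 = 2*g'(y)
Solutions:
 g(y) = -sqrt(-1/(C1 - 3*y))
 g(y) = sqrt(-1/(C1 - 3*y))


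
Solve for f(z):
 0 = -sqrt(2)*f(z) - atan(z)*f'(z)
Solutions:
 f(z) = C1*exp(-sqrt(2)*Integral(1/atan(z), z))


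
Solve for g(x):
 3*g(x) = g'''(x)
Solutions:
 g(x) = C3*exp(3^(1/3)*x) + (C1*sin(3^(5/6)*x/2) + C2*cos(3^(5/6)*x/2))*exp(-3^(1/3)*x/2)


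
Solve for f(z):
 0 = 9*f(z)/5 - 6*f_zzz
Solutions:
 f(z) = C3*exp(10^(2/3)*3^(1/3)*z/10) + (C1*sin(10^(2/3)*3^(5/6)*z/20) + C2*cos(10^(2/3)*3^(5/6)*z/20))*exp(-10^(2/3)*3^(1/3)*z/20)


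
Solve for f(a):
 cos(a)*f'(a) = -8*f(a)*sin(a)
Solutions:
 f(a) = C1*cos(a)^8


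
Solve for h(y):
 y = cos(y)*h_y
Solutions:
 h(y) = C1 + Integral(y/cos(y), y)


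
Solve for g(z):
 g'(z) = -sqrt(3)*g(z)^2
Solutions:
 g(z) = 1/(C1 + sqrt(3)*z)


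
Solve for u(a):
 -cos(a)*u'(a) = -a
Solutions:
 u(a) = C1 + Integral(a/cos(a), a)


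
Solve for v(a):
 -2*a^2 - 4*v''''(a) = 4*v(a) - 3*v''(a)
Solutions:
 v(a) = -a^2/2 + (C1*sin(a*sin(atan(sqrt(55)/3)/2)) + C2*cos(a*sin(atan(sqrt(55)/3)/2)))*exp(-a*cos(atan(sqrt(55)/3)/2)) + (C3*sin(a*sin(atan(sqrt(55)/3)/2)) + C4*cos(a*sin(atan(sqrt(55)/3)/2)))*exp(a*cos(atan(sqrt(55)/3)/2)) - 3/4


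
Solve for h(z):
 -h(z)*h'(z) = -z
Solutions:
 h(z) = -sqrt(C1 + z^2)
 h(z) = sqrt(C1 + z^2)


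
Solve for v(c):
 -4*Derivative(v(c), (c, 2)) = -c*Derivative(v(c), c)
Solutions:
 v(c) = C1 + C2*erfi(sqrt(2)*c/4)


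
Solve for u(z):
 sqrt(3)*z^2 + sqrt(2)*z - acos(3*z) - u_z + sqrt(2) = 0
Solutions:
 u(z) = C1 + sqrt(3)*z^3/3 + sqrt(2)*z^2/2 - z*acos(3*z) + sqrt(2)*z + sqrt(1 - 9*z^2)/3


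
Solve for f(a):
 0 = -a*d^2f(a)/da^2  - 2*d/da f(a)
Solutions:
 f(a) = C1 + C2/a


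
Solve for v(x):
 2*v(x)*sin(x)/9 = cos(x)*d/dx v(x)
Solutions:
 v(x) = C1/cos(x)^(2/9)


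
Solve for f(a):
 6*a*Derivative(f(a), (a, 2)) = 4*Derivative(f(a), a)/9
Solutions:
 f(a) = C1 + C2*a^(29/27)


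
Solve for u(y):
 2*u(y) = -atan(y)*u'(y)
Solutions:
 u(y) = C1*exp(-2*Integral(1/atan(y), y))


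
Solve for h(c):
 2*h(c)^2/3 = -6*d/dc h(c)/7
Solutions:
 h(c) = 9/(C1 + 7*c)


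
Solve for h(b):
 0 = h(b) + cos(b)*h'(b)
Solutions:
 h(b) = C1*sqrt(sin(b) - 1)/sqrt(sin(b) + 1)


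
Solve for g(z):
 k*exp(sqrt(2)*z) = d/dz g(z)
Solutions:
 g(z) = C1 + sqrt(2)*k*exp(sqrt(2)*z)/2


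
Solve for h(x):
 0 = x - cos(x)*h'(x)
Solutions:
 h(x) = C1 + Integral(x/cos(x), x)


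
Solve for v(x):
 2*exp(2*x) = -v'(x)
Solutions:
 v(x) = C1 - exp(2*x)


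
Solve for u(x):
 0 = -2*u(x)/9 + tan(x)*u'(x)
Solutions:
 u(x) = C1*sin(x)^(2/9)


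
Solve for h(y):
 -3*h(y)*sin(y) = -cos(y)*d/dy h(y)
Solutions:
 h(y) = C1/cos(y)^3


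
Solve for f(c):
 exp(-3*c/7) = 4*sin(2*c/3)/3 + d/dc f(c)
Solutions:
 f(c) = C1 + 2*cos(2*c/3) - 7*exp(-3*c/7)/3


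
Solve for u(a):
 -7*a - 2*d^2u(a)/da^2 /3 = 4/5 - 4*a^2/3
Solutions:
 u(a) = C1 + C2*a + a^4/6 - 7*a^3/4 - 3*a^2/5


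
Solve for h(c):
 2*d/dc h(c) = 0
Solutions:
 h(c) = C1


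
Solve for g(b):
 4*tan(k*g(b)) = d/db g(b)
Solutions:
 g(b) = Piecewise((-asin(exp(C1*k + 4*b*k))/k + pi/k, Ne(k, 0)), (nan, True))
 g(b) = Piecewise((asin(exp(C1*k + 4*b*k))/k, Ne(k, 0)), (nan, True))


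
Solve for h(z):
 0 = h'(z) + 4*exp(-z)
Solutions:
 h(z) = C1 + 4*exp(-z)


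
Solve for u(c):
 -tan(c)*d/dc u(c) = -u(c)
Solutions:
 u(c) = C1*sin(c)


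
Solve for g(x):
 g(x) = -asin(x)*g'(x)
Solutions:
 g(x) = C1*exp(-Integral(1/asin(x), x))


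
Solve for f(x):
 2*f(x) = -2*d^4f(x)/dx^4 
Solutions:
 f(x) = (C1*sin(sqrt(2)*x/2) + C2*cos(sqrt(2)*x/2))*exp(-sqrt(2)*x/2) + (C3*sin(sqrt(2)*x/2) + C4*cos(sqrt(2)*x/2))*exp(sqrt(2)*x/2)


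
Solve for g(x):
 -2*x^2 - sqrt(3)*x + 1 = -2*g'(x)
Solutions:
 g(x) = C1 + x^3/3 + sqrt(3)*x^2/4 - x/2


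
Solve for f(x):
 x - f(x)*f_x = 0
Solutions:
 f(x) = -sqrt(C1 + x^2)
 f(x) = sqrt(C1 + x^2)


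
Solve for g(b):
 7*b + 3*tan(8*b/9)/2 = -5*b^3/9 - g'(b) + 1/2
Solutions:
 g(b) = C1 - 5*b^4/36 - 7*b^2/2 + b/2 + 27*log(cos(8*b/9))/16


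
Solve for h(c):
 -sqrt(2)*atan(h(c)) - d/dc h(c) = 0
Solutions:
 Integral(1/atan(_y), (_y, h(c))) = C1 - sqrt(2)*c


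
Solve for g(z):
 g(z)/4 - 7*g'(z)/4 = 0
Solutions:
 g(z) = C1*exp(z/7)


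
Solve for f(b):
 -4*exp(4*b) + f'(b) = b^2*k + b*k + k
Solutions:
 f(b) = C1 + b^3*k/3 + b^2*k/2 + b*k + exp(4*b)


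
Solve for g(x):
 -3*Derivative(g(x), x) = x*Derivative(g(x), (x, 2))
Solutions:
 g(x) = C1 + C2/x^2


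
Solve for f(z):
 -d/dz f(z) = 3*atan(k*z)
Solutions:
 f(z) = C1 - 3*Piecewise((z*atan(k*z) - log(k^2*z^2 + 1)/(2*k), Ne(k, 0)), (0, True))


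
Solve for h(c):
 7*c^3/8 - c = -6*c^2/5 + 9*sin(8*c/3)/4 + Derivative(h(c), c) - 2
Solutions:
 h(c) = C1 + 7*c^4/32 + 2*c^3/5 - c^2/2 + 2*c + 27*cos(8*c/3)/32


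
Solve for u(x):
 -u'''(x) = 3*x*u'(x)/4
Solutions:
 u(x) = C1 + Integral(C2*airyai(-6^(1/3)*x/2) + C3*airybi(-6^(1/3)*x/2), x)


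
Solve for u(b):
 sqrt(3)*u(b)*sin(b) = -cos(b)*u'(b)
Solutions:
 u(b) = C1*cos(b)^(sqrt(3))


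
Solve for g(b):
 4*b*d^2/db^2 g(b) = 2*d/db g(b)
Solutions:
 g(b) = C1 + C2*b^(3/2)


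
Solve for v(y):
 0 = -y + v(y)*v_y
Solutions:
 v(y) = -sqrt(C1 + y^2)
 v(y) = sqrt(C1 + y^2)


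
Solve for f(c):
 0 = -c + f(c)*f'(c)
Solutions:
 f(c) = -sqrt(C1 + c^2)
 f(c) = sqrt(C1 + c^2)


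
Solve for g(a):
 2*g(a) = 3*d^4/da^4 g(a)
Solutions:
 g(a) = C1*exp(-2^(1/4)*3^(3/4)*a/3) + C2*exp(2^(1/4)*3^(3/4)*a/3) + C3*sin(2^(1/4)*3^(3/4)*a/3) + C4*cos(2^(1/4)*3^(3/4)*a/3)


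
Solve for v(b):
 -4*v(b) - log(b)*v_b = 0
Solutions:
 v(b) = C1*exp(-4*li(b))


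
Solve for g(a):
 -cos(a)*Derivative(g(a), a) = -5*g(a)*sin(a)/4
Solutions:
 g(a) = C1/cos(a)^(5/4)


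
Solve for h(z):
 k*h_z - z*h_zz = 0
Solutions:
 h(z) = C1 + z^(re(k) + 1)*(C2*sin(log(z)*Abs(im(k))) + C3*cos(log(z)*im(k)))


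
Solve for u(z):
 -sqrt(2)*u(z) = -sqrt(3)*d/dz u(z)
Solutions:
 u(z) = C1*exp(sqrt(6)*z/3)


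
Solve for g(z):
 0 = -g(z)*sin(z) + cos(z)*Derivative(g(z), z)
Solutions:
 g(z) = C1/cos(z)


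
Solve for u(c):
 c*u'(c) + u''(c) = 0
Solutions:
 u(c) = C1 + C2*erf(sqrt(2)*c/2)


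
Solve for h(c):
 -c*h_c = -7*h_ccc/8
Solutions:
 h(c) = C1 + Integral(C2*airyai(2*7^(2/3)*c/7) + C3*airybi(2*7^(2/3)*c/7), c)


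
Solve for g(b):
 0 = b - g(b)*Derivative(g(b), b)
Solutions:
 g(b) = -sqrt(C1 + b^2)
 g(b) = sqrt(C1 + b^2)


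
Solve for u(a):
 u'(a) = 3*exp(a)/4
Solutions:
 u(a) = C1 + 3*exp(a)/4


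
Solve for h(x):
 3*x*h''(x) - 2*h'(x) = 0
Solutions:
 h(x) = C1 + C2*x^(5/3)


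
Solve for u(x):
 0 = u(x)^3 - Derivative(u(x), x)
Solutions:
 u(x) = -sqrt(2)*sqrt(-1/(C1 + x))/2
 u(x) = sqrt(2)*sqrt(-1/(C1 + x))/2


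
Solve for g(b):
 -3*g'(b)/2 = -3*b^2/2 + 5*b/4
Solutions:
 g(b) = C1 + b^3/3 - 5*b^2/12


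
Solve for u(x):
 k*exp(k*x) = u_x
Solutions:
 u(x) = C1 + exp(k*x)


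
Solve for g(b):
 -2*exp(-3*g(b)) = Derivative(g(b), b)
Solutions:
 g(b) = log(C1 - 6*b)/3
 g(b) = log((-3^(1/3) - 3^(5/6)*I)*(C1 - 2*b)^(1/3)/2)
 g(b) = log((-3^(1/3) + 3^(5/6)*I)*(C1 - 2*b)^(1/3)/2)


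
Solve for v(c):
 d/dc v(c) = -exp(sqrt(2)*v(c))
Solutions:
 v(c) = sqrt(2)*(2*log(1/(C1 + c)) - log(2))/4


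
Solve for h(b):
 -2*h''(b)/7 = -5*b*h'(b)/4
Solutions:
 h(b) = C1 + C2*erfi(sqrt(35)*b/4)


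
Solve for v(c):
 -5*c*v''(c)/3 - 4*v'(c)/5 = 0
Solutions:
 v(c) = C1 + C2*c^(13/25)


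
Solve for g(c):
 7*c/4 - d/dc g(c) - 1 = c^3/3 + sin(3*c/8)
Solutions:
 g(c) = C1 - c^4/12 + 7*c^2/8 - c + 8*cos(3*c/8)/3


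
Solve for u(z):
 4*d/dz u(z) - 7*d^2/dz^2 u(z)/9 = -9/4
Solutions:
 u(z) = C1 + C2*exp(36*z/7) - 9*z/16


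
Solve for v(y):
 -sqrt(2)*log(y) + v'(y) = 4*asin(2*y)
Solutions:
 v(y) = C1 + sqrt(2)*y*(log(y) - 1) + 4*y*asin(2*y) + 2*sqrt(1 - 4*y^2)


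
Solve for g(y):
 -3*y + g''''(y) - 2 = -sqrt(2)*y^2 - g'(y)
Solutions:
 g(y) = C1 + C4*exp(-y) - sqrt(2)*y^3/3 + 3*y^2/2 + 2*y + (C2*sin(sqrt(3)*y/2) + C3*cos(sqrt(3)*y/2))*exp(y/2)


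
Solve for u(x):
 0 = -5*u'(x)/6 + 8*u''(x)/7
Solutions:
 u(x) = C1 + C2*exp(35*x/48)


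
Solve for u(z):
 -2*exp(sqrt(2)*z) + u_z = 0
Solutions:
 u(z) = C1 + sqrt(2)*exp(sqrt(2)*z)


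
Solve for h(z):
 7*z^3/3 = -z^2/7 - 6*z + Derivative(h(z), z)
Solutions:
 h(z) = C1 + 7*z^4/12 + z^3/21 + 3*z^2


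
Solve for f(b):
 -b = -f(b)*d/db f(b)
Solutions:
 f(b) = -sqrt(C1 + b^2)
 f(b) = sqrt(C1 + b^2)


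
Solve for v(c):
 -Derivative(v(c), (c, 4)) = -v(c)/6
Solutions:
 v(c) = C1*exp(-6^(3/4)*c/6) + C2*exp(6^(3/4)*c/6) + C3*sin(6^(3/4)*c/6) + C4*cos(6^(3/4)*c/6)


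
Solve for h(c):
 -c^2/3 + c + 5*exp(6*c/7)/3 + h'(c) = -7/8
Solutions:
 h(c) = C1 + c^3/9 - c^2/2 - 7*c/8 - 35*exp(6*c/7)/18


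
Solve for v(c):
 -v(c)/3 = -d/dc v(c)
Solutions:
 v(c) = C1*exp(c/3)


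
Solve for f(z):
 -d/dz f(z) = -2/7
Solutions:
 f(z) = C1 + 2*z/7


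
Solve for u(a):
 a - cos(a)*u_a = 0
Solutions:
 u(a) = C1 + Integral(a/cos(a), a)


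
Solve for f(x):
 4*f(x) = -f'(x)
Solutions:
 f(x) = C1*exp(-4*x)


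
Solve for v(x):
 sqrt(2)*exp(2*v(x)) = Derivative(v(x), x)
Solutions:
 v(x) = log(-sqrt(-1/(C1 + sqrt(2)*x))) - log(2)/2
 v(x) = log(-1/(C1 + sqrt(2)*x))/2 - log(2)/2


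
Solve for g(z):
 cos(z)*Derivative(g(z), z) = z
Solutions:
 g(z) = C1 + Integral(z/cos(z), z)


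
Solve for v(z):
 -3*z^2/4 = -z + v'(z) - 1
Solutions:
 v(z) = C1 - z^3/4 + z^2/2 + z


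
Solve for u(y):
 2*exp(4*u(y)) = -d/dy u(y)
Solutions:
 u(y) = log(-I*(1/(C1 + 8*y))^(1/4))
 u(y) = log(I*(1/(C1 + 8*y))^(1/4))
 u(y) = log(-(1/(C1 + 8*y))^(1/4))
 u(y) = log(1/(C1 + 8*y))/4


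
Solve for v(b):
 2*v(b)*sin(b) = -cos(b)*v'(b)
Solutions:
 v(b) = C1*cos(b)^2


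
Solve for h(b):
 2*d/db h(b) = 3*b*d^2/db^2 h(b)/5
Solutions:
 h(b) = C1 + C2*b^(13/3)


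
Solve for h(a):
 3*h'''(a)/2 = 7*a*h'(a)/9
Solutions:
 h(a) = C1 + Integral(C2*airyai(14^(1/3)*a/3) + C3*airybi(14^(1/3)*a/3), a)


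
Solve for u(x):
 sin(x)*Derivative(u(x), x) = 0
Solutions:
 u(x) = C1


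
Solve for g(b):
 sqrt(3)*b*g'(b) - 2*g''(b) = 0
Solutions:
 g(b) = C1 + C2*erfi(3^(1/4)*b/2)


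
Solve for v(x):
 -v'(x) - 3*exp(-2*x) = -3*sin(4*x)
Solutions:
 v(x) = C1 - 3*cos(4*x)/4 + 3*exp(-2*x)/2


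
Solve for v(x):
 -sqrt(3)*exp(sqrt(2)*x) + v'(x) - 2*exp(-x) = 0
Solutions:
 v(x) = C1 + sqrt(6)*exp(sqrt(2)*x)/2 - 2*exp(-x)


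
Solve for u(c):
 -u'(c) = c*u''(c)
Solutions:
 u(c) = C1 + C2*log(c)


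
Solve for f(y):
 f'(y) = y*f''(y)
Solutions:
 f(y) = C1 + C2*y^2


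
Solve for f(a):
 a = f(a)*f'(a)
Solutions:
 f(a) = -sqrt(C1 + a^2)
 f(a) = sqrt(C1 + a^2)


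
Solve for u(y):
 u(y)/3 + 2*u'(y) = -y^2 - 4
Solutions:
 u(y) = C1*exp(-y/6) - 3*y^2 + 36*y - 228


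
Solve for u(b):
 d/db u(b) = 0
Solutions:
 u(b) = C1


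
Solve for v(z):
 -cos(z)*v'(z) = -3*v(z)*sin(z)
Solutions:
 v(z) = C1/cos(z)^3


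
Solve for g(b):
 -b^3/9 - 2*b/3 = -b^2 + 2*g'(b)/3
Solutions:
 g(b) = C1 - b^4/24 + b^3/2 - b^2/2


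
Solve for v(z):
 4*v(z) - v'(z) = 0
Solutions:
 v(z) = C1*exp(4*z)


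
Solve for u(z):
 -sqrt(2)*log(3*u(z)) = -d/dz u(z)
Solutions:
 -sqrt(2)*Integral(1/(log(_y) + log(3)), (_y, u(z)))/2 = C1 - z


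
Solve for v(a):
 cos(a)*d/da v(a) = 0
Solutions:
 v(a) = C1


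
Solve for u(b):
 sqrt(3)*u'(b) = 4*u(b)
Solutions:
 u(b) = C1*exp(4*sqrt(3)*b/3)


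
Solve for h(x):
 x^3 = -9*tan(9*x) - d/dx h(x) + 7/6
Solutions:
 h(x) = C1 - x^4/4 + 7*x/6 + log(cos(9*x))


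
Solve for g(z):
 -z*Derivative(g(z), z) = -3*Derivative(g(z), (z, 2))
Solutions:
 g(z) = C1 + C2*erfi(sqrt(6)*z/6)


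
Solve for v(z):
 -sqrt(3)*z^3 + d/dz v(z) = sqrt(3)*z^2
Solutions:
 v(z) = C1 + sqrt(3)*z^4/4 + sqrt(3)*z^3/3


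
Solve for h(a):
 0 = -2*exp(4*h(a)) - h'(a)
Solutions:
 h(a) = log(-I*(1/(C1 + 8*a))^(1/4))
 h(a) = log(I*(1/(C1 + 8*a))^(1/4))
 h(a) = log(-(1/(C1 + 8*a))^(1/4))
 h(a) = log(1/(C1 + 8*a))/4


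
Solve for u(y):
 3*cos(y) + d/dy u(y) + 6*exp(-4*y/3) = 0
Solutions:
 u(y) = C1 - 3*sin(y) + 9*exp(-4*y/3)/2


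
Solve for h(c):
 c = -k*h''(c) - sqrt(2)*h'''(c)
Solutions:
 h(c) = C1 + C2*c + C3*exp(-sqrt(2)*c*k/2) - c^3/(6*k) + sqrt(2)*c^2/(2*k^2)


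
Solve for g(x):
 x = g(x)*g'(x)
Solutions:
 g(x) = -sqrt(C1 + x^2)
 g(x) = sqrt(C1 + x^2)


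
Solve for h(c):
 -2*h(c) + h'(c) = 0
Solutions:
 h(c) = C1*exp(2*c)


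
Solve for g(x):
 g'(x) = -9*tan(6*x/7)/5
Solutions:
 g(x) = C1 + 21*log(cos(6*x/7))/10


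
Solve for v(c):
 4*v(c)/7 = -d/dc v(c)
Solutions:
 v(c) = C1*exp(-4*c/7)


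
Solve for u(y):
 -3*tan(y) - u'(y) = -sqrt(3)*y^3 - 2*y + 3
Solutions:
 u(y) = C1 + sqrt(3)*y^4/4 + y^2 - 3*y + 3*log(cos(y))


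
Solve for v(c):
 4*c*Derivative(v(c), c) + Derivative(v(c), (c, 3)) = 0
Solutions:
 v(c) = C1 + Integral(C2*airyai(-2^(2/3)*c) + C3*airybi(-2^(2/3)*c), c)


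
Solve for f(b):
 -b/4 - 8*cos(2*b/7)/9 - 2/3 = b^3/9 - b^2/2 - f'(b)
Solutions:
 f(b) = C1 + b^4/36 - b^3/6 + b^2/8 + 2*b/3 + 28*sin(2*b/7)/9


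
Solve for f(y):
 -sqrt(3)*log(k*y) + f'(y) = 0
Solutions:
 f(y) = C1 + sqrt(3)*y*log(k*y) - sqrt(3)*y


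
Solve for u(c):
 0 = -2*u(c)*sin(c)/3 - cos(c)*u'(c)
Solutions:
 u(c) = C1*cos(c)^(2/3)


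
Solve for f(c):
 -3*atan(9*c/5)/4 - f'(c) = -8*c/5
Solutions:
 f(c) = C1 + 4*c^2/5 - 3*c*atan(9*c/5)/4 + 5*log(81*c^2 + 25)/24


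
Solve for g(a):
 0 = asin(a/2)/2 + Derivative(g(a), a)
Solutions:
 g(a) = C1 - a*asin(a/2)/2 - sqrt(4 - a^2)/2


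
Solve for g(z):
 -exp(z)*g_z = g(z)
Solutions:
 g(z) = C1*exp(exp(-z))


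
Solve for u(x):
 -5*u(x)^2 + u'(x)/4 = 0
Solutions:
 u(x) = -1/(C1 + 20*x)


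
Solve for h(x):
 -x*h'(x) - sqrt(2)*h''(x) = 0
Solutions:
 h(x) = C1 + C2*erf(2^(1/4)*x/2)


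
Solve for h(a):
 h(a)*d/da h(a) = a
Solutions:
 h(a) = -sqrt(C1 + a^2)
 h(a) = sqrt(C1 + a^2)


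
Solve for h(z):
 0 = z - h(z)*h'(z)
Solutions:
 h(z) = -sqrt(C1 + z^2)
 h(z) = sqrt(C1 + z^2)


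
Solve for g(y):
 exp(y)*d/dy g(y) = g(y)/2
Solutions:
 g(y) = C1*exp(-exp(-y)/2)


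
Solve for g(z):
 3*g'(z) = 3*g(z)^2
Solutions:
 g(z) = -1/(C1 + z)


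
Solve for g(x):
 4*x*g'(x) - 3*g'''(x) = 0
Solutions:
 g(x) = C1 + Integral(C2*airyai(6^(2/3)*x/3) + C3*airybi(6^(2/3)*x/3), x)


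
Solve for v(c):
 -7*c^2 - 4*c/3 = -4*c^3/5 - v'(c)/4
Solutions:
 v(c) = C1 - 4*c^4/5 + 28*c^3/3 + 8*c^2/3


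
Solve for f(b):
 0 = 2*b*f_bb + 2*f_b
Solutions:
 f(b) = C1 + C2*log(b)


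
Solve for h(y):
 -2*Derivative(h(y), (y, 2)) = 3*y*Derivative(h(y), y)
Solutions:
 h(y) = C1 + C2*erf(sqrt(3)*y/2)


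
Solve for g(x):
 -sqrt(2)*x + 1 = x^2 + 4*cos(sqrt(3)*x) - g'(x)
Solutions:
 g(x) = C1 + x^3/3 + sqrt(2)*x^2/2 - x + 4*sqrt(3)*sin(sqrt(3)*x)/3


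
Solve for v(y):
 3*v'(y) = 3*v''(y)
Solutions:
 v(y) = C1 + C2*exp(y)


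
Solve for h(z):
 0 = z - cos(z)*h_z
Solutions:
 h(z) = C1 + Integral(z/cos(z), z)


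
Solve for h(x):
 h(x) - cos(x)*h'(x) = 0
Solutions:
 h(x) = C1*sqrt(sin(x) + 1)/sqrt(sin(x) - 1)


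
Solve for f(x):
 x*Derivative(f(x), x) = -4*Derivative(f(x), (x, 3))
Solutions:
 f(x) = C1 + Integral(C2*airyai(-2^(1/3)*x/2) + C3*airybi(-2^(1/3)*x/2), x)


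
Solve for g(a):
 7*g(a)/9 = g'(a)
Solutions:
 g(a) = C1*exp(7*a/9)


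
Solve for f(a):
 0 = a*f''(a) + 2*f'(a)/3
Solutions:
 f(a) = C1 + C2*a^(1/3)


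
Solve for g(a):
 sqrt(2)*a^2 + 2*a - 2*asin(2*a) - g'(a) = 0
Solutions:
 g(a) = C1 + sqrt(2)*a^3/3 + a^2 - 2*a*asin(2*a) - sqrt(1 - 4*a^2)


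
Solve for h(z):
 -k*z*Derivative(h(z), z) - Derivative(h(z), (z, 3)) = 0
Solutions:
 h(z) = C1 + Integral(C2*airyai(z*(-k)^(1/3)) + C3*airybi(z*(-k)^(1/3)), z)


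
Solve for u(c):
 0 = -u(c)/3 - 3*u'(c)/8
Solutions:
 u(c) = C1*exp(-8*c/9)


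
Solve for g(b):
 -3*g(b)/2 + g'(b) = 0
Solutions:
 g(b) = C1*exp(3*b/2)


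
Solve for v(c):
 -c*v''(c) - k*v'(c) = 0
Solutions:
 v(c) = C1 + c^(1 - re(k))*(C2*sin(log(c)*Abs(im(k))) + C3*cos(log(c)*im(k)))


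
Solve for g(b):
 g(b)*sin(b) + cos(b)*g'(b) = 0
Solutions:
 g(b) = C1*cos(b)


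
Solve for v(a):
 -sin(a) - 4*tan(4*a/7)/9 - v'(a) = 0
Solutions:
 v(a) = C1 + 7*log(cos(4*a/7))/9 + cos(a)


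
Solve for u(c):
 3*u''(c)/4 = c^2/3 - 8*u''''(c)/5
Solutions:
 u(c) = C1 + C2*c + C3*sin(sqrt(30)*c/8) + C4*cos(sqrt(30)*c/8) + c^4/27 - 128*c^2/135


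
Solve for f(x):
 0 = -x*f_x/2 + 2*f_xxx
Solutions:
 f(x) = C1 + Integral(C2*airyai(2^(1/3)*x/2) + C3*airybi(2^(1/3)*x/2), x)


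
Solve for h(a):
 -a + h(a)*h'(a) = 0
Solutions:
 h(a) = -sqrt(C1 + a^2)
 h(a) = sqrt(C1 + a^2)


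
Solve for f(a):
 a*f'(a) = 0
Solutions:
 f(a) = C1


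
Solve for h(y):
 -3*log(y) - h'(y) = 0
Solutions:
 h(y) = C1 - 3*y*log(y) + 3*y


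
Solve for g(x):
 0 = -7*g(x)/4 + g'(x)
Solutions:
 g(x) = C1*exp(7*x/4)


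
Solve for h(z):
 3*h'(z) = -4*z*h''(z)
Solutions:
 h(z) = C1 + C2*z^(1/4)


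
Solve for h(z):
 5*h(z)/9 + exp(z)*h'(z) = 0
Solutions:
 h(z) = C1*exp(5*exp(-z)/9)


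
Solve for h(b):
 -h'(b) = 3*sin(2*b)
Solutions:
 h(b) = C1 + 3*cos(2*b)/2


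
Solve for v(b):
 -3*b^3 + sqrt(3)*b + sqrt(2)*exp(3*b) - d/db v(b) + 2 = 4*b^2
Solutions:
 v(b) = C1 - 3*b^4/4 - 4*b^3/3 + sqrt(3)*b^2/2 + 2*b + sqrt(2)*exp(3*b)/3


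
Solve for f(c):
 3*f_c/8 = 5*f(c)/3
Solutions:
 f(c) = C1*exp(40*c/9)


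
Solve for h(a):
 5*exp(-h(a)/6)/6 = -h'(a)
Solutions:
 h(a) = 6*log(C1 - 5*a/36)


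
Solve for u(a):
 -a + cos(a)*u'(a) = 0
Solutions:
 u(a) = C1 + Integral(a/cos(a), a)


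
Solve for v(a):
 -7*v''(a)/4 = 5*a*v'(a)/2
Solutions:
 v(a) = C1 + C2*erf(sqrt(35)*a/7)


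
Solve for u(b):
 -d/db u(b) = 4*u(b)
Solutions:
 u(b) = C1*exp(-4*b)


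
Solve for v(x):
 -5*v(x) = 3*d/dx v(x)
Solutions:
 v(x) = C1*exp(-5*x/3)


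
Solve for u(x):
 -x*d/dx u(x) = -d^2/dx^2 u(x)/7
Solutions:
 u(x) = C1 + C2*erfi(sqrt(14)*x/2)


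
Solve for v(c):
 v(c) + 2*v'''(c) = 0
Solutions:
 v(c) = C3*exp(-2^(2/3)*c/2) + (C1*sin(2^(2/3)*sqrt(3)*c/4) + C2*cos(2^(2/3)*sqrt(3)*c/4))*exp(2^(2/3)*c/4)


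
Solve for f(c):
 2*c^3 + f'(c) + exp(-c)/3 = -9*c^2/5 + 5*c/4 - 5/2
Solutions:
 f(c) = C1 - c^4/2 - 3*c^3/5 + 5*c^2/8 - 5*c/2 + exp(-c)/3


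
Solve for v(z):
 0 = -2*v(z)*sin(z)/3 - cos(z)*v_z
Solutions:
 v(z) = C1*cos(z)^(2/3)


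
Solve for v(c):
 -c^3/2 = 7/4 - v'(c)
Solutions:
 v(c) = C1 + c^4/8 + 7*c/4


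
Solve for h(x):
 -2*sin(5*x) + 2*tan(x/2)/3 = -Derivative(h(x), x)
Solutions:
 h(x) = C1 + 4*log(cos(x/2))/3 - 2*cos(5*x)/5


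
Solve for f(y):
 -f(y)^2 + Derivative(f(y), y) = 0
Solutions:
 f(y) = -1/(C1 + y)


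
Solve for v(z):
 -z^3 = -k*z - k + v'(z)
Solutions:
 v(z) = C1 + k*z^2/2 + k*z - z^4/4


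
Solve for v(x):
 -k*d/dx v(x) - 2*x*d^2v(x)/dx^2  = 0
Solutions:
 v(x) = C1 + x^(1 - re(k)/2)*(C2*sin(log(x)*Abs(im(k))/2) + C3*cos(log(x)*im(k)/2))


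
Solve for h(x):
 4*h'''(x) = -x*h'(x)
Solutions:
 h(x) = C1 + Integral(C2*airyai(-2^(1/3)*x/2) + C3*airybi(-2^(1/3)*x/2), x)


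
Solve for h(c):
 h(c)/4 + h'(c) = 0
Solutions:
 h(c) = C1*exp(-c/4)


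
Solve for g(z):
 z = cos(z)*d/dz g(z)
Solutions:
 g(z) = C1 + Integral(z/cos(z), z)


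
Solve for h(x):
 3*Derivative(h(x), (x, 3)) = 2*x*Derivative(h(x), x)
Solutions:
 h(x) = C1 + Integral(C2*airyai(2^(1/3)*3^(2/3)*x/3) + C3*airybi(2^(1/3)*3^(2/3)*x/3), x)


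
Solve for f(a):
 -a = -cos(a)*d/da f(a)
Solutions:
 f(a) = C1 + Integral(a/cos(a), a)


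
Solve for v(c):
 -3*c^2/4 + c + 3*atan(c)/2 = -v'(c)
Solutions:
 v(c) = C1 + c^3/4 - c^2/2 - 3*c*atan(c)/2 + 3*log(c^2 + 1)/4


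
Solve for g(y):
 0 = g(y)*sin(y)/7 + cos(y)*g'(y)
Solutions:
 g(y) = C1*cos(y)^(1/7)


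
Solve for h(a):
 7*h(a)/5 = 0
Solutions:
 h(a) = 0


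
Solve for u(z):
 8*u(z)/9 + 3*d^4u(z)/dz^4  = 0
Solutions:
 u(z) = (C1*sin(6^(1/4)*z/3) + C2*cos(6^(1/4)*z/3))*exp(-6^(1/4)*z/3) + (C3*sin(6^(1/4)*z/3) + C4*cos(6^(1/4)*z/3))*exp(6^(1/4)*z/3)


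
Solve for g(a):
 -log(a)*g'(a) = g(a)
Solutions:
 g(a) = C1*exp(-li(a))


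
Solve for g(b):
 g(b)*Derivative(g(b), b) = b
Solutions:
 g(b) = -sqrt(C1 + b^2)
 g(b) = sqrt(C1 + b^2)


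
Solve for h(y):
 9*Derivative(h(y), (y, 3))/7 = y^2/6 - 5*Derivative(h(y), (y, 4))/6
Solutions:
 h(y) = C1 + C2*y + C3*y^2 + C4*exp(-54*y/35) + 7*y^5/3240 - 245*y^4/34992 + 8575*y^3/472392


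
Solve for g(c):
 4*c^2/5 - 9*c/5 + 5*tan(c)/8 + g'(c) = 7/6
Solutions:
 g(c) = C1 - 4*c^3/15 + 9*c^2/10 + 7*c/6 + 5*log(cos(c))/8


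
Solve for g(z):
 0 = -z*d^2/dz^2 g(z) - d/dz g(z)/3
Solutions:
 g(z) = C1 + C2*z^(2/3)


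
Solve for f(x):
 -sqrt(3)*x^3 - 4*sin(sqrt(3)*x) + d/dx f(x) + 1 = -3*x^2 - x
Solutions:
 f(x) = C1 + sqrt(3)*x^4/4 - x^3 - x^2/2 - x - 4*sqrt(3)*cos(sqrt(3)*x)/3


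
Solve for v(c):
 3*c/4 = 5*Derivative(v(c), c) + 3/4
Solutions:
 v(c) = C1 + 3*c^2/40 - 3*c/20


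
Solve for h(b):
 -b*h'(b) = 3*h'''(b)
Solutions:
 h(b) = C1 + Integral(C2*airyai(-3^(2/3)*b/3) + C3*airybi(-3^(2/3)*b/3), b)


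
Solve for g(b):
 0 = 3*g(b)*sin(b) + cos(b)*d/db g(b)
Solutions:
 g(b) = C1*cos(b)^3


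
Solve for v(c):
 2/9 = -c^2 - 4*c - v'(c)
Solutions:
 v(c) = C1 - c^3/3 - 2*c^2 - 2*c/9


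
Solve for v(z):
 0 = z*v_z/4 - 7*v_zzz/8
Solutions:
 v(z) = C1 + Integral(C2*airyai(2^(1/3)*7^(2/3)*z/7) + C3*airybi(2^(1/3)*7^(2/3)*z/7), z)


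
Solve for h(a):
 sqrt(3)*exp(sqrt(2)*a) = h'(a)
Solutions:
 h(a) = C1 + sqrt(6)*exp(sqrt(2)*a)/2


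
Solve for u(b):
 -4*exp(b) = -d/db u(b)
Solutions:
 u(b) = C1 + 4*exp(b)


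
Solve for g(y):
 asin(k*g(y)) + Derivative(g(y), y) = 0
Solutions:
 Integral(1/asin(_y*k), (_y, g(y))) = C1 - y


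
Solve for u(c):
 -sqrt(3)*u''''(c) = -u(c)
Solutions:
 u(c) = C1*exp(-3^(7/8)*c/3) + C2*exp(3^(7/8)*c/3) + C3*sin(3^(7/8)*c/3) + C4*cos(3^(7/8)*c/3)


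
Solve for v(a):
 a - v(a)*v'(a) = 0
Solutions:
 v(a) = -sqrt(C1 + a^2)
 v(a) = sqrt(C1 + a^2)


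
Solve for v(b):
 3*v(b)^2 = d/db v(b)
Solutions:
 v(b) = -1/(C1 + 3*b)


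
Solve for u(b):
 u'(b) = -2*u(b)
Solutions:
 u(b) = C1*exp(-2*b)


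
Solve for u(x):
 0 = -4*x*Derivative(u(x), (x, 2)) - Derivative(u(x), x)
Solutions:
 u(x) = C1 + C2*x^(3/4)


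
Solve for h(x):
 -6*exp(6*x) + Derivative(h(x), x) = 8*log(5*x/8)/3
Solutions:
 h(x) = C1 + 8*x*log(x)/3 + x*(-8*log(2) - 8/3 + 8*log(5)/3) + exp(6*x)


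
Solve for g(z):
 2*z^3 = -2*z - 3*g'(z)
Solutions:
 g(z) = C1 - z^4/6 - z^2/3


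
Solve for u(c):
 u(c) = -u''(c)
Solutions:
 u(c) = C1*sin(c) + C2*cos(c)


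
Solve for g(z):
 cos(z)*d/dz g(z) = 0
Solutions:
 g(z) = C1


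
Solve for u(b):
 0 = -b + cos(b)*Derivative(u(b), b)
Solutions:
 u(b) = C1 + Integral(b/cos(b), b)


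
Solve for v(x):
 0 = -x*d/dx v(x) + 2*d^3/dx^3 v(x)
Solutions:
 v(x) = C1 + Integral(C2*airyai(2^(2/3)*x/2) + C3*airybi(2^(2/3)*x/2), x)


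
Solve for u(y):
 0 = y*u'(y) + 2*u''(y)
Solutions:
 u(y) = C1 + C2*erf(y/2)


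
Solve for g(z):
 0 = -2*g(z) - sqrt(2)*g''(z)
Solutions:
 g(z) = C1*sin(2^(1/4)*z) + C2*cos(2^(1/4)*z)


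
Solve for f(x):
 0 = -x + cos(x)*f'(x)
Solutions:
 f(x) = C1 + Integral(x/cos(x), x)


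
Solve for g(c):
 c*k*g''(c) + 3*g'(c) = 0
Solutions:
 g(c) = C1 + c^(((re(k) - 3)*re(k) + im(k)^2)/(re(k)^2 + im(k)^2))*(C2*sin(3*log(c)*Abs(im(k))/(re(k)^2 + im(k)^2)) + C3*cos(3*log(c)*im(k)/(re(k)^2 + im(k)^2)))


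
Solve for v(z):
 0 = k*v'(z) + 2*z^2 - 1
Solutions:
 v(z) = C1 - 2*z^3/(3*k) + z/k


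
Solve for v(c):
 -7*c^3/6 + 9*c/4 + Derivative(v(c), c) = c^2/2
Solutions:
 v(c) = C1 + 7*c^4/24 + c^3/6 - 9*c^2/8


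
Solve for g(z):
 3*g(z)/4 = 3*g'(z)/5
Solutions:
 g(z) = C1*exp(5*z/4)


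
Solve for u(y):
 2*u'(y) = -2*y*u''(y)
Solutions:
 u(y) = C1 + C2*log(y)


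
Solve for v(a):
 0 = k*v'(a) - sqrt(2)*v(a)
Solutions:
 v(a) = C1*exp(sqrt(2)*a/k)


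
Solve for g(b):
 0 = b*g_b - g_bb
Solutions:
 g(b) = C1 + C2*erfi(sqrt(2)*b/2)


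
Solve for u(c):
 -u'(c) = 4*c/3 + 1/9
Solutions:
 u(c) = C1 - 2*c^2/3 - c/9


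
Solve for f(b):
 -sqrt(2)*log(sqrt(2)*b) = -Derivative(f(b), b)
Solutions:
 f(b) = C1 + sqrt(2)*b*log(b) - sqrt(2)*b + sqrt(2)*b*log(2)/2


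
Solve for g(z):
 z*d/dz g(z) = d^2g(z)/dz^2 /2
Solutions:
 g(z) = C1 + C2*erfi(z)


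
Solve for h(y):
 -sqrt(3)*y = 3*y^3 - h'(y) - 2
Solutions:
 h(y) = C1 + 3*y^4/4 + sqrt(3)*y^2/2 - 2*y


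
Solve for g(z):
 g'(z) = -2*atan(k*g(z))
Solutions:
 Integral(1/atan(_y*k), (_y, g(z))) = C1 - 2*z


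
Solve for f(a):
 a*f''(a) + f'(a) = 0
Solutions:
 f(a) = C1 + C2*log(a)


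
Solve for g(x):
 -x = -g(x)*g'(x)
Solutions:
 g(x) = -sqrt(C1 + x^2)
 g(x) = sqrt(C1 + x^2)


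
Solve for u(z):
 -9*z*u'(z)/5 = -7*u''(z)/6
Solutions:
 u(z) = C1 + C2*erfi(3*sqrt(105)*z/35)


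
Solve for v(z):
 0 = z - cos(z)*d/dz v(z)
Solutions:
 v(z) = C1 + Integral(z/cos(z), z)


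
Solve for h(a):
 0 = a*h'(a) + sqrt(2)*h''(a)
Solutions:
 h(a) = C1 + C2*erf(2^(1/4)*a/2)


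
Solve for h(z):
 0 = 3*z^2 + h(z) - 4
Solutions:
 h(z) = 4 - 3*z^2


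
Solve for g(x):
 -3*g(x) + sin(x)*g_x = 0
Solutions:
 g(x) = C1*(cos(x) - 1)^(3/2)/(cos(x) + 1)^(3/2)


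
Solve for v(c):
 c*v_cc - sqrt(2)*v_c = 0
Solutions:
 v(c) = C1 + C2*c^(1 + sqrt(2))


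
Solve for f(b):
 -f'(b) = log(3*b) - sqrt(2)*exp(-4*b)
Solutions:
 f(b) = C1 - b*log(b) + b*(1 - log(3)) - sqrt(2)*exp(-4*b)/4


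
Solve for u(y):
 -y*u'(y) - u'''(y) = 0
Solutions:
 u(y) = C1 + Integral(C2*airyai(-y) + C3*airybi(-y), y)


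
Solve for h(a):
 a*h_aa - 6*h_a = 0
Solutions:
 h(a) = C1 + C2*a^7


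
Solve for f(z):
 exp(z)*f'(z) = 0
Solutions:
 f(z) = C1


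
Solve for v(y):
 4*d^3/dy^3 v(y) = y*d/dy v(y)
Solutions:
 v(y) = C1 + Integral(C2*airyai(2^(1/3)*y/2) + C3*airybi(2^(1/3)*y/2), y)


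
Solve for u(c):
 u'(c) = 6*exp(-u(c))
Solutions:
 u(c) = log(C1 + 6*c)


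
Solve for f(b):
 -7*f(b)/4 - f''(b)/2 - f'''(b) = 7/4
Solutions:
 f(b) = C1*exp(b*(-2 + (3*sqrt(4011) + 190)^(-1/3) + (3*sqrt(4011) + 190)^(1/3))/12)*sin(sqrt(3)*b*(-(3*sqrt(4011) + 190)^(1/3) + (3*sqrt(4011) + 190)^(-1/3))/12) + C2*exp(b*(-2 + (3*sqrt(4011) + 190)^(-1/3) + (3*sqrt(4011) + 190)^(1/3))/12)*cos(sqrt(3)*b*(-(3*sqrt(4011) + 190)^(1/3) + (3*sqrt(4011) + 190)^(-1/3))/12) + C3*exp(-b*((3*sqrt(4011) + 190)^(-1/3) + 1 + (3*sqrt(4011) + 190)^(1/3))/6) - 1


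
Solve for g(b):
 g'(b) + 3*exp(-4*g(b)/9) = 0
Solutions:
 g(b) = 9*log(-I*(C1 - 4*b/3)^(1/4))
 g(b) = 9*log(I*(C1 - 4*b/3)^(1/4))
 g(b) = 9*log(-(C1 - 4*b/3)^(1/4))
 g(b) = 9*log(C1 - 4*b/3)/4


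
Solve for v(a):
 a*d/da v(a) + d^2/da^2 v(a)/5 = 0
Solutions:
 v(a) = C1 + C2*erf(sqrt(10)*a/2)


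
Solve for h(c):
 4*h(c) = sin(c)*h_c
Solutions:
 h(c) = C1*(cos(c)^2 - 2*cos(c) + 1)/(cos(c)^2 + 2*cos(c) + 1)


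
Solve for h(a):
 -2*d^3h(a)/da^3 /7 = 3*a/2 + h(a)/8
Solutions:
 h(a) = C3*exp(-2^(2/3)*7^(1/3)*a/4) - 12*a + (C1*sin(2^(2/3)*sqrt(3)*7^(1/3)*a/8) + C2*cos(2^(2/3)*sqrt(3)*7^(1/3)*a/8))*exp(2^(2/3)*7^(1/3)*a/8)


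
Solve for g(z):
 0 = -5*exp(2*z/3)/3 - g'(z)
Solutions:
 g(z) = C1 - 5*exp(2*z/3)/2


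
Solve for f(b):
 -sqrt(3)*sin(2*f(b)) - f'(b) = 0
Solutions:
 f(b) = pi - acos((-C1 - exp(4*sqrt(3)*b))/(C1 - exp(4*sqrt(3)*b)))/2
 f(b) = acos((-C1 - exp(4*sqrt(3)*b))/(C1 - exp(4*sqrt(3)*b)))/2


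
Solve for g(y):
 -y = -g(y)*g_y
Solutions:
 g(y) = -sqrt(C1 + y^2)
 g(y) = sqrt(C1 + y^2)


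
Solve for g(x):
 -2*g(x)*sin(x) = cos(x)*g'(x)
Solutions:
 g(x) = C1*cos(x)^2


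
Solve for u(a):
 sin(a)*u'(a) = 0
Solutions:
 u(a) = C1


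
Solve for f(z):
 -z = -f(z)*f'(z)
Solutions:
 f(z) = -sqrt(C1 + z^2)
 f(z) = sqrt(C1 + z^2)


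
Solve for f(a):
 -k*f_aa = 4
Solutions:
 f(a) = C1 + C2*a - 2*a^2/k


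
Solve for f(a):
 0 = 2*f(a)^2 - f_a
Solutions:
 f(a) = -1/(C1 + 2*a)


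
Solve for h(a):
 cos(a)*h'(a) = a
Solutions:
 h(a) = C1 + Integral(a/cos(a), a)


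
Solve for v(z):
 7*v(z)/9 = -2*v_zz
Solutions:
 v(z) = C1*sin(sqrt(14)*z/6) + C2*cos(sqrt(14)*z/6)


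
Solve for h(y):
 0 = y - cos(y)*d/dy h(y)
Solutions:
 h(y) = C1 + Integral(y/cos(y), y)


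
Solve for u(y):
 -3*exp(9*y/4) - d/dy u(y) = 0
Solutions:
 u(y) = C1 - 4*exp(9*y/4)/3


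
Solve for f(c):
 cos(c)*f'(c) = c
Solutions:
 f(c) = C1 + Integral(c/cos(c), c)


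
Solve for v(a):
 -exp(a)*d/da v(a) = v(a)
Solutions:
 v(a) = C1*exp(exp(-a))


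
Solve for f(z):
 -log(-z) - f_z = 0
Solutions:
 f(z) = C1 - z*log(-z) + z


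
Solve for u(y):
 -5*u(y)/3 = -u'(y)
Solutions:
 u(y) = C1*exp(5*y/3)


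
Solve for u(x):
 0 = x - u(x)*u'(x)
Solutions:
 u(x) = -sqrt(C1 + x^2)
 u(x) = sqrt(C1 + x^2)


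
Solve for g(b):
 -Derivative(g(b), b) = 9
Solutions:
 g(b) = C1 - 9*b


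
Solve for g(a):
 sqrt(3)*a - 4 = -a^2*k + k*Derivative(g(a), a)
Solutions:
 g(a) = C1 + a^3/3 + sqrt(3)*a^2/(2*k) - 4*a/k


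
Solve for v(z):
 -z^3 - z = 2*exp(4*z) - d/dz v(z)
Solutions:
 v(z) = C1 + z^4/4 + z^2/2 + exp(4*z)/2


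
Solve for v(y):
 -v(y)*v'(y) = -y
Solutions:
 v(y) = -sqrt(C1 + y^2)
 v(y) = sqrt(C1 + y^2)


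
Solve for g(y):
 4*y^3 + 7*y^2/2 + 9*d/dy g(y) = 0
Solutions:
 g(y) = C1 - y^4/9 - 7*y^3/54


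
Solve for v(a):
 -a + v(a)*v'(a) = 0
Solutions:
 v(a) = -sqrt(C1 + a^2)
 v(a) = sqrt(C1 + a^2)


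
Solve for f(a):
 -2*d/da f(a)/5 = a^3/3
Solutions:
 f(a) = C1 - 5*a^4/24


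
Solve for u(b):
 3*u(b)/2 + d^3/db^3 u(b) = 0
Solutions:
 u(b) = C3*exp(-2^(2/3)*3^(1/3)*b/2) + (C1*sin(2^(2/3)*3^(5/6)*b/4) + C2*cos(2^(2/3)*3^(5/6)*b/4))*exp(2^(2/3)*3^(1/3)*b/4)


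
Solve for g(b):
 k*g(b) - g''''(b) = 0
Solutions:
 g(b) = C1*exp(-b*k^(1/4)) + C2*exp(b*k^(1/4)) + C3*exp(-I*b*k^(1/4)) + C4*exp(I*b*k^(1/4))


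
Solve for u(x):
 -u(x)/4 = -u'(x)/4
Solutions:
 u(x) = C1*exp(x)


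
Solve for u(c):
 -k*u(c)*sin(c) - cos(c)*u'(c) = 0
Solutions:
 u(c) = C1*exp(k*log(cos(c)))


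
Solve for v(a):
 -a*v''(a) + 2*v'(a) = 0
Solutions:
 v(a) = C1 + C2*a^3


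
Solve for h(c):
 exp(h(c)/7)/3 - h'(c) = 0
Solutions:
 h(c) = 7*log(-1/(C1 + c)) + 7*log(21)


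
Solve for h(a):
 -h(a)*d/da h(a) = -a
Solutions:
 h(a) = -sqrt(C1 + a^2)
 h(a) = sqrt(C1 + a^2)


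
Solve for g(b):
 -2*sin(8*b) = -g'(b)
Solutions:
 g(b) = C1 - cos(8*b)/4


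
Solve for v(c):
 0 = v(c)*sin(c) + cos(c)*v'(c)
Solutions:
 v(c) = C1*cos(c)


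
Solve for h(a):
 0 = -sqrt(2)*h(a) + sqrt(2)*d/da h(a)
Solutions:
 h(a) = C1*exp(a)


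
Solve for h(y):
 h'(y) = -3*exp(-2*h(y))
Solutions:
 h(y) = log(-sqrt(C1 - 6*y))
 h(y) = log(C1 - 6*y)/2


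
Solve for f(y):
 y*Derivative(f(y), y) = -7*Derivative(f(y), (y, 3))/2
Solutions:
 f(y) = C1 + Integral(C2*airyai(-2^(1/3)*7^(2/3)*y/7) + C3*airybi(-2^(1/3)*7^(2/3)*y/7), y)


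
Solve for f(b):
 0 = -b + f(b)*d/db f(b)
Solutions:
 f(b) = -sqrt(C1 + b^2)
 f(b) = sqrt(C1 + b^2)


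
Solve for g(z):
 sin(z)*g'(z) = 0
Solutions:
 g(z) = C1


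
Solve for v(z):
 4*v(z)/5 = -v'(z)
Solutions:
 v(z) = C1*exp(-4*z/5)


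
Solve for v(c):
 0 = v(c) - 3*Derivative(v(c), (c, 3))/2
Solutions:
 v(c) = C3*exp(2^(1/3)*3^(2/3)*c/3) + (C1*sin(2^(1/3)*3^(1/6)*c/2) + C2*cos(2^(1/3)*3^(1/6)*c/2))*exp(-2^(1/3)*3^(2/3)*c/6)


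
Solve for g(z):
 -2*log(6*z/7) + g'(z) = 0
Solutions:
 g(z) = C1 + 2*z*log(z) - 2*z + z*log(36/49)


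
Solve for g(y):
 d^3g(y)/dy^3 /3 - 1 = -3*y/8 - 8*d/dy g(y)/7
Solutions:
 g(y) = C1 + C2*sin(2*sqrt(42)*y/7) + C3*cos(2*sqrt(42)*y/7) - 21*y^2/128 + 7*y/8


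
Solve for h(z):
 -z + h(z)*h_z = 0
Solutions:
 h(z) = -sqrt(C1 + z^2)
 h(z) = sqrt(C1 + z^2)


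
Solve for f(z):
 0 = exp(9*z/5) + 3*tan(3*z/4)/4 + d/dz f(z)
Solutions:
 f(z) = C1 - 5*exp(9*z/5)/9 + log(cos(3*z/4))


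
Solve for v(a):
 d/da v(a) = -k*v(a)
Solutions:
 v(a) = C1*exp(-a*k)


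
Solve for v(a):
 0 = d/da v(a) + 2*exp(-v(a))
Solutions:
 v(a) = log(C1 - 2*a)


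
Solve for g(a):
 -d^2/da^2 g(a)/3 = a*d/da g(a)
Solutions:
 g(a) = C1 + C2*erf(sqrt(6)*a/2)


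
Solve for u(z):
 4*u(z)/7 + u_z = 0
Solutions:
 u(z) = C1*exp(-4*z/7)


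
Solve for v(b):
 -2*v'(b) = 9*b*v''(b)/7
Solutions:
 v(b) = C1 + C2/b^(5/9)


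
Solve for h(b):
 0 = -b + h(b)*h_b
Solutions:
 h(b) = -sqrt(C1 + b^2)
 h(b) = sqrt(C1 + b^2)


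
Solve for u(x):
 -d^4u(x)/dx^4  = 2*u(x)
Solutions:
 u(x) = (C1*sin(2^(3/4)*x/2) + C2*cos(2^(3/4)*x/2))*exp(-2^(3/4)*x/2) + (C3*sin(2^(3/4)*x/2) + C4*cos(2^(3/4)*x/2))*exp(2^(3/4)*x/2)


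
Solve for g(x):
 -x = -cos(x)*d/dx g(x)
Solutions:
 g(x) = C1 + Integral(x/cos(x), x)


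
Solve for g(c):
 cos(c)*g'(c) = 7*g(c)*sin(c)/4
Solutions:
 g(c) = C1/cos(c)^(7/4)


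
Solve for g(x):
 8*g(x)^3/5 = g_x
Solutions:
 g(x) = -sqrt(10)*sqrt(-1/(C1 + 8*x))/2
 g(x) = sqrt(10)*sqrt(-1/(C1 + 8*x))/2


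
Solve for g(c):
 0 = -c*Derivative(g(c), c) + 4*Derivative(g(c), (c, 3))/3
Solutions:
 g(c) = C1 + Integral(C2*airyai(6^(1/3)*c/2) + C3*airybi(6^(1/3)*c/2), c)


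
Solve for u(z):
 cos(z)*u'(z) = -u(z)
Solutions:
 u(z) = C1*sqrt(sin(z) - 1)/sqrt(sin(z) + 1)


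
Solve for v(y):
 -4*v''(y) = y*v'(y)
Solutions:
 v(y) = C1 + C2*erf(sqrt(2)*y/4)


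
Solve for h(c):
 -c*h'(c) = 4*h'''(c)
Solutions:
 h(c) = C1 + Integral(C2*airyai(-2^(1/3)*c/2) + C3*airybi(-2^(1/3)*c/2), c)


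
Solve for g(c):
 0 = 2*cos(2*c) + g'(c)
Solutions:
 g(c) = C1 - sin(2*c)


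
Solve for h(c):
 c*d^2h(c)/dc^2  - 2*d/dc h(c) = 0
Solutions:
 h(c) = C1 + C2*c^3


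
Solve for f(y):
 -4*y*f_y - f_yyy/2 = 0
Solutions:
 f(y) = C1 + Integral(C2*airyai(-2*y) + C3*airybi(-2*y), y)


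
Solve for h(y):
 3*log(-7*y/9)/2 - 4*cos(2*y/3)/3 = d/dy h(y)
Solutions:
 h(y) = C1 + 3*y*log(-y)/2 - 3*y*log(3) - 3*y/2 + 3*y*log(7)/2 - 2*sin(2*y/3)


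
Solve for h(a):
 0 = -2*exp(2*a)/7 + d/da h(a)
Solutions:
 h(a) = C1 + exp(2*a)/7


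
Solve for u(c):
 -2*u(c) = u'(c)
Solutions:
 u(c) = C1*exp(-2*c)


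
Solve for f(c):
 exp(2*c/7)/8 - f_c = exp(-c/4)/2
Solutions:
 f(c) = C1 + 7*exp(2*c/7)/16 + 2*exp(-c/4)


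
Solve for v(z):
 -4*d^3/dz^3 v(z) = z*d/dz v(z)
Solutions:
 v(z) = C1 + Integral(C2*airyai(-2^(1/3)*z/2) + C3*airybi(-2^(1/3)*z/2), z)


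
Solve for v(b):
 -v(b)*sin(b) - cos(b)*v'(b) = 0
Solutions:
 v(b) = C1*cos(b)


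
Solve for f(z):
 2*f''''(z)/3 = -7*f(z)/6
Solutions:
 f(z) = (C1*sin(7^(1/4)*z/2) + C2*cos(7^(1/4)*z/2))*exp(-7^(1/4)*z/2) + (C3*sin(7^(1/4)*z/2) + C4*cos(7^(1/4)*z/2))*exp(7^(1/4)*z/2)


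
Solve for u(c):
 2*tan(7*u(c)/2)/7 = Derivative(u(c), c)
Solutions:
 u(c) = -2*asin(C1*exp(c))/7 + 2*pi/7
 u(c) = 2*asin(C1*exp(c))/7


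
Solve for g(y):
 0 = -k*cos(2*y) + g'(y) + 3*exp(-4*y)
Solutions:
 g(y) = C1 + k*sin(2*y)/2 + 3*exp(-4*y)/4


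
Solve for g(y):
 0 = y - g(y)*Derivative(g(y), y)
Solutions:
 g(y) = -sqrt(C1 + y^2)
 g(y) = sqrt(C1 + y^2)


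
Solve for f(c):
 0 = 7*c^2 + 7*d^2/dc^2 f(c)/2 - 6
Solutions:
 f(c) = C1 + C2*c - c^4/6 + 6*c^2/7


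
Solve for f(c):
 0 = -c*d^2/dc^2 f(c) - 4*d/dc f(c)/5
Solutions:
 f(c) = C1 + C2*c^(1/5)


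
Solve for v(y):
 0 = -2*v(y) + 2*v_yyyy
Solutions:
 v(y) = C1*exp(-y) + C2*exp(y) + C3*sin(y) + C4*cos(y)


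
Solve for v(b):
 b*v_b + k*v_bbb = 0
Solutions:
 v(b) = C1 + Integral(C2*airyai(b*(-1/k)^(1/3)) + C3*airybi(b*(-1/k)^(1/3)), b)


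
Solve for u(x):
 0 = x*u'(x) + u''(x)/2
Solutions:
 u(x) = C1 + C2*erf(x)


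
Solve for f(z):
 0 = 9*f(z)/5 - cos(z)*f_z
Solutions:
 f(z) = C1*(sin(z) + 1)^(9/10)/(sin(z) - 1)^(9/10)


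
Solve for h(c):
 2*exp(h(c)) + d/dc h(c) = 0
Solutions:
 h(c) = log(1/(C1 + 2*c))


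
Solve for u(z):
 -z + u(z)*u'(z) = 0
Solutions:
 u(z) = -sqrt(C1 + z^2)
 u(z) = sqrt(C1 + z^2)


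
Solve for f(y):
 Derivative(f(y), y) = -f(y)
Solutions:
 f(y) = C1*exp(-y)


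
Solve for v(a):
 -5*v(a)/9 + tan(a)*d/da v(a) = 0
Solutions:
 v(a) = C1*sin(a)^(5/9)


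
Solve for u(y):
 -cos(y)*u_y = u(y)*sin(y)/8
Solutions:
 u(y) = C1*cos(y)^(1/8)


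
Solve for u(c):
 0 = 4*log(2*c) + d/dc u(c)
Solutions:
 u(c) = C1 - 4*c*log(c) - c*log(16) + 4*c


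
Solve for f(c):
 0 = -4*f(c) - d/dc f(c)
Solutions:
 f(c) = C1*exp(-4*c)


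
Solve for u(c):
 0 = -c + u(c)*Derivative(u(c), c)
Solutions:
 u(c) = -sqrt(C1 + c^2)
 u(c) = sqrt(C1 + c^2)


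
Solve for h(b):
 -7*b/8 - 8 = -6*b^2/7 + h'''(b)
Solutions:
 h(b) = C1 + C2*b + C3*b^2 + b^5/70 - 7*b^4/192 - 4*b^3/3


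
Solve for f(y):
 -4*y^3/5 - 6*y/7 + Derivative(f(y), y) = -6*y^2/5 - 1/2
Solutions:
 f(y) = C1 + y^4/5 - 2*y^3/5 + 3*y^2/7 - y/2


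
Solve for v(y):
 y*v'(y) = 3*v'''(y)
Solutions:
 v(y) = C1 + Integral(C2*airyai(3^(2/3)*y/3) + C3*airybi(3^(2/3)*y/3), y)
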